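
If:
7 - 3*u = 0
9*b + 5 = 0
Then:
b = -5/9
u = 7/3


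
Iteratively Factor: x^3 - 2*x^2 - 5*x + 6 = (x - 3)*(x^2 + x - 2) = (x - 3)*(x + 2)*(x - 1)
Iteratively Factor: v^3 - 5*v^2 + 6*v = (v)*(v^2 - 5*v + 6) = v*(v - 3)*(v - 2)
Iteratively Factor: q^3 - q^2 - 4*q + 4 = (q + 2)*(q^2 - 3*q + 2) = (q - 2)*(q + 2)*(q - 1)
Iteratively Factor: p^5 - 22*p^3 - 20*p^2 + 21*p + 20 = (p + 1)*(p^4 - p^3 - 21*p^2 + p + 20) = (p - 5)*(p + 1)*(p^3 + 4*p^2 - p - 4) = (p - 5)*(p + 1)*(p + 4)*(p^2 - 1) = (p - 5)*(p + 1)^2*(p + 4)*(p - 1)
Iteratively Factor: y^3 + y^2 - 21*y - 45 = (y + 3)*(y^2 - 2*y - 15) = (y - 5)*(y + 3)*(y + 3)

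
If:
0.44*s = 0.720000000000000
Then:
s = 1.64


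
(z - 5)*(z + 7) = z^2 + 2*z - 35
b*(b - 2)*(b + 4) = b^3 + 2*b^2 - 8*b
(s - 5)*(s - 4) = s^2 - 9*s + 20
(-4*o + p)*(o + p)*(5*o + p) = -20*o^3 - 19*o^2*p + 2*o*p^2 + p^3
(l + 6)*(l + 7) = l^2 + 13*l + 42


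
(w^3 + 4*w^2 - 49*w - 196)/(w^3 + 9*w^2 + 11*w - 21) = (w^2 - 3*w - 28)/(w^2 + 2*w - 3)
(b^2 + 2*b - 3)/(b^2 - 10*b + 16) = (b^2 + 2*b - 3)/(b^2 - 10*b + 16)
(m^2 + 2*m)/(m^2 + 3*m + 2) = m/(m + 1)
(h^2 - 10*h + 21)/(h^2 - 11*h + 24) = (h - 7)/(h - 8)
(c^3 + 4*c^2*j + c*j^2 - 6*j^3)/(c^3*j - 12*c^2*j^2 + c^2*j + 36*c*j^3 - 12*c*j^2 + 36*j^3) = (c^3 + 4*c^2*j + c*j^2 - 6*j^3)/(j*(c^3 - 12*c^2*j + c^2 + 36*c*j^2 - 12*c*j + 36*j^2))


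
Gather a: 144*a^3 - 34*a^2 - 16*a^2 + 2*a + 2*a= 144*a^3 - 50*a^2 + 4*a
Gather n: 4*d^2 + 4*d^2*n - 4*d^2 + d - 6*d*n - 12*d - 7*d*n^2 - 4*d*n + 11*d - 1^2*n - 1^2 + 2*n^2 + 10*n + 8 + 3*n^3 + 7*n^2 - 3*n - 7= 3*n^3 + n^2*(9 - 7*d) + n*(4*d^2 - 10*d + 6)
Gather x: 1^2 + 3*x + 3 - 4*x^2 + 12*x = -4*x^2 + 15*x + 4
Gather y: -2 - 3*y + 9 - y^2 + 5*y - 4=-y^2 + 2*y + 3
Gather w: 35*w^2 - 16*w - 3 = 35*w^2 - 16*w - 3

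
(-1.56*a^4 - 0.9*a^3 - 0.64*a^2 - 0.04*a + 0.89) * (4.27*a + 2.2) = -6.6612*a^5 - 7.275*a^4 - 4.7128*a^3 - 1.5788*a^2 + 3.7123*a + 1.958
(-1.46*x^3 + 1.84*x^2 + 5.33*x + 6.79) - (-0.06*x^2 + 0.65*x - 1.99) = -1.46*x^3 + 1.9*x^2 + 4.68*x + 8.78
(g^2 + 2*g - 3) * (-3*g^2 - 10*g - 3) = -3*g^4 - 16*g^3 - 14*g^2 + 24*g + 9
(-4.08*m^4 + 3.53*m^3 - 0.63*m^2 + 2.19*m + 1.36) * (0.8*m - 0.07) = -3.264*m^5 + 3.1096*m^4 - 0.7511*m^3 + 1.7961*m^2 + 0.9347*m - 0.0952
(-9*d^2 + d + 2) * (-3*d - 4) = 27*d^3 + 33*d^2 - 10*d - 8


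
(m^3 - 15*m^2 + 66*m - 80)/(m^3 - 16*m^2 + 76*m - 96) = (m - 5)/(m - 6)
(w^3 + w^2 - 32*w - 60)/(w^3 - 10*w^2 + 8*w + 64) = (w^2 - w - 30)/(w^2 - 12*w + 32)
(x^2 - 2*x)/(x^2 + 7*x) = (x - 2)/(x + 7)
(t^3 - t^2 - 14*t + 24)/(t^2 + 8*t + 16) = (t^2 - 5*t + 6)/(t + 4)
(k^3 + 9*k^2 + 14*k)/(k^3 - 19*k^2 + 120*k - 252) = k*(k^2 + 9*k + 14)/(k^3 - 19*k^2 + 120*k - 252)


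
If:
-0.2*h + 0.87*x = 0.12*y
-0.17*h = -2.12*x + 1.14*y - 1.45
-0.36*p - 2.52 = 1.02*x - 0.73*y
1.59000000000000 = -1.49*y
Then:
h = -7.42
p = -3.91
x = -1.85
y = -1.07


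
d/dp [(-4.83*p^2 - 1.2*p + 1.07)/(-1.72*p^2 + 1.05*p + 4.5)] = (-7.1355*p^2 - 39.7892*p - 6.5235)/(2.9584*p^4 - 3.612*p^3 - 14.3775*p^2 + 9.45*p + 20.25)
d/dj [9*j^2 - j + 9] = 18*j - 1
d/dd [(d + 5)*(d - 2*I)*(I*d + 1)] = 3*I*d^2 + d*(6 + 10*I) + 15 - 2*I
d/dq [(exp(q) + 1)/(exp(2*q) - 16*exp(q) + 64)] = (-exp(q) - 10)*exp(q)/(exp(3*q) - 24*exp(2*q) + 192*exp(q) - 512)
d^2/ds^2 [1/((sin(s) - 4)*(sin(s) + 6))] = (-4*sin(s)^4 - 6*sin(s)^3 - 94*sin(s)^2 - 36*sin(s) + 56)/((sin(s) - 4)^3*(sin(s) + 6)^3)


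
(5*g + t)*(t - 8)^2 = 5*g*t^2 - 80*g*t + 320*g + t^3 - 16*t^2 + 64*t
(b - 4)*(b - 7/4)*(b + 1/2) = b^3 - 21*b^2/4 + 33*b/8 + 7/2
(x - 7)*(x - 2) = x^2 - 9*x + 14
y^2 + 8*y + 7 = (y + 1)*(y + 7)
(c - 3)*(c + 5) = c^2 + 2*c - 15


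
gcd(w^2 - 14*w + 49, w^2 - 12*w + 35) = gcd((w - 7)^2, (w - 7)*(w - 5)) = w - 7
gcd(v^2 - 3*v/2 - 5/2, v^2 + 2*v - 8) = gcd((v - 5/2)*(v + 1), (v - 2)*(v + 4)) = 1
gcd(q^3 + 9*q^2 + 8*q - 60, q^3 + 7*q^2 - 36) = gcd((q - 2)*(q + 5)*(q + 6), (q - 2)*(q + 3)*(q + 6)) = q^2 + 4*q - 12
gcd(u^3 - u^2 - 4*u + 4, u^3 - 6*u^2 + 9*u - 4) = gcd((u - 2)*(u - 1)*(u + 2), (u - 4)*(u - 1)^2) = u - 1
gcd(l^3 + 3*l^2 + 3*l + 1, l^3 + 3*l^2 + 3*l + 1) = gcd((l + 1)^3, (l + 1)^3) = l^3 + 3*l^2 + 3*l + 1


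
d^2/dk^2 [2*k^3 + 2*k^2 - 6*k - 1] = 12*k + 4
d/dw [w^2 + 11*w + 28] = 2*w + 11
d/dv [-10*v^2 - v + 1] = -20*v - 1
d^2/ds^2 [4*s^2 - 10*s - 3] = 8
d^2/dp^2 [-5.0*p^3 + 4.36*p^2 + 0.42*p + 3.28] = 8.72 - 30.0*p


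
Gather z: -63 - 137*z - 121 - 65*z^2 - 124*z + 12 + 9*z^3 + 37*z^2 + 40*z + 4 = 9*z^3 - 28*z^2 - 221*z - 168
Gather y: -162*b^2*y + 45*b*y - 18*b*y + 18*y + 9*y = y*(-162*b^2 + 27*b + 27)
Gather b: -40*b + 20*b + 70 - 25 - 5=40 - 20*b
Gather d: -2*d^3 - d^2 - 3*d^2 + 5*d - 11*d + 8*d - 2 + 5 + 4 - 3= -2*d^3 - 4*d^2 + 2*d + 4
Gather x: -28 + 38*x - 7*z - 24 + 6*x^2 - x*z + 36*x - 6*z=6*x^2 + x*(74 - z) - 13*z - 52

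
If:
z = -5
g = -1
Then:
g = -1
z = -5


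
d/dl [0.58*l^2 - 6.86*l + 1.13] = 1.16*l - 6.86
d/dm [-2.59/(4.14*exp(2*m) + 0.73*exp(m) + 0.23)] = (21.4452*exp(m) + 1.8907)*exp(m)/(4.14*exp(2*m) + 0.73*exp(m) + 0.23)^2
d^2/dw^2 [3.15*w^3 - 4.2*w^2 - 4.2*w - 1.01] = 18.9*w - 8.4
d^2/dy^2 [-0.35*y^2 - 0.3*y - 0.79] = -0.700000000000000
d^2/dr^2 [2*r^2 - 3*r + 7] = 4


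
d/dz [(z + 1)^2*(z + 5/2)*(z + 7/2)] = 4*z^3 + 24*z^2 + 87*z/2 + 47/2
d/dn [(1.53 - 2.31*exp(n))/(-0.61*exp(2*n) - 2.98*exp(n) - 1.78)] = (-1.4091*exp(2*n) + 1.8666*exp(n) + 8.6712)*exp(n)/(0.3721*exp(4*n) + 3.6356*exp(3*n) + 11.052*exp(2*n) + 10.6088*exp(n) + 3.1684)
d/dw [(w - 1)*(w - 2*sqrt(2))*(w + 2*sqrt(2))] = 3*w^2 - 2*w - 8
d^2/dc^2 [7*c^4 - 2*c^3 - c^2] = 84*c^2 - 12*c - 2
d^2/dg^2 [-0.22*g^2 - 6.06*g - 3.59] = -0.440000000000000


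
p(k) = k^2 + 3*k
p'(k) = 2*k + 3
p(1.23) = 5.20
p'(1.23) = 5.46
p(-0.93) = -1.93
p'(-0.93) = 1.14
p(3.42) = 21.96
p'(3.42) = 9.84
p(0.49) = 1.71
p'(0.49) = 3.98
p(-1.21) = -2.17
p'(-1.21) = 0.58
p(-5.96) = 17.64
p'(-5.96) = -8.92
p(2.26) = 11.89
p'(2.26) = 7.52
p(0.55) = 1.95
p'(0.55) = 4.10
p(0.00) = 0.00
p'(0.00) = 3.00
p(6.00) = 54.00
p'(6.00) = 15.00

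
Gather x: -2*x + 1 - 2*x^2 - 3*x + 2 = -2*x^2 - 5*x + 3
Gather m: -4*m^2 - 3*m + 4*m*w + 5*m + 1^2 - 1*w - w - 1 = -4*m^2 + m*(4*w + 2) - 2*w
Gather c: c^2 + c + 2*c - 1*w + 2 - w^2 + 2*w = c^2 + 3*c - w^2 + w + 2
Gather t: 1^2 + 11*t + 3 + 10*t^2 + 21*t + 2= 10*t^2 + 32*t + 6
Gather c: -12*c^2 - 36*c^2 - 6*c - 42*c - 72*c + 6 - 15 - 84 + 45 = -48*c^2 - 120*c - 48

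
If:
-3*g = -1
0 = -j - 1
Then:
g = 1/3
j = -1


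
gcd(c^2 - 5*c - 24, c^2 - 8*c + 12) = 1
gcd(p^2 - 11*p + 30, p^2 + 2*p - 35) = p - 5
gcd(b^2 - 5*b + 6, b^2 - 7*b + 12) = b - 3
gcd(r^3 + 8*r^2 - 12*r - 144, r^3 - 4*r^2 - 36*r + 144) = r^2 + 2*r - 24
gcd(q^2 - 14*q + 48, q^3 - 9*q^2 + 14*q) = 1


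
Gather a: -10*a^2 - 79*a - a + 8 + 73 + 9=-10*a^2 - 80*a + 90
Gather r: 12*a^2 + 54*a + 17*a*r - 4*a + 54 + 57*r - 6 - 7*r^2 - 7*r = 12*a^2 + 50*a - 7*r^2 + r*(17*a + 50) + 48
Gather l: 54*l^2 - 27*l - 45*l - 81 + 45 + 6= 54*l^2 - 72*l - 30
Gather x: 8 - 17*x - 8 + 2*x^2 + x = 2*x^2 - 16*x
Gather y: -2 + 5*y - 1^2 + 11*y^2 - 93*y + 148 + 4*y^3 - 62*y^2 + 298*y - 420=4*y^3 - 51*y^2 + 210*y - 275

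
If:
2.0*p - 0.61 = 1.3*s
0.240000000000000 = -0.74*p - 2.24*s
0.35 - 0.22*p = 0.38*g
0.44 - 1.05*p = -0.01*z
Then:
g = 0.81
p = 0.19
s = -0.17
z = -23.66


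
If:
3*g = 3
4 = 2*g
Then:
No Solution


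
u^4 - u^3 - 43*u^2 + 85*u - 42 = (u - 6)*(u - 1)^2*(u + 7)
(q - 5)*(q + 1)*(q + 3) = q^3 - q^2 - 17*q - 15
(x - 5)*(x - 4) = x^2 - 9*x + 20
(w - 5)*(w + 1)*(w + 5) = w^3 + w^2 - 25*w - 25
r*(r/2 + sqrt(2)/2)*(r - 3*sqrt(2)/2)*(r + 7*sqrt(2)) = r^4/2 + 13*sqrt(2)*r^3/4 - 5*r^2 - 21*sqrt(2)*r/2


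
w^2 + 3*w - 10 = (w - 2)*(w + 5)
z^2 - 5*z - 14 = (z - 7)*(z + 2)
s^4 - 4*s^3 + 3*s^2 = s^2*(s - 3)*(s - 1)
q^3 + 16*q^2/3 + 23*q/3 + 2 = (q + 1/3)*(q + 2)*(q + 3)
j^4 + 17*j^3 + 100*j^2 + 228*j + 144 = (j + 1)*(j + 4)*(j + 6)^2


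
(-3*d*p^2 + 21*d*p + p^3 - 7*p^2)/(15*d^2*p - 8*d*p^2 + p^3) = (p - 7)/(-5*d + p)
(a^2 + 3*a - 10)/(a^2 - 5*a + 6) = (a + 5)/(a - 3)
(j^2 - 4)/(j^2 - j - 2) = (j + 2)/(j + 1)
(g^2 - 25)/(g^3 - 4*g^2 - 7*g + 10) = (g + 5)/(g^2 + g - 2)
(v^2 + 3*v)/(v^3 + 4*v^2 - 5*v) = (v + 3)/(v^2 + 4*v - 5)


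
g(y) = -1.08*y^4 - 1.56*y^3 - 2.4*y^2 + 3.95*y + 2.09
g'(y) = -4.32*y^3 - 4.68*y^2 - 4.8*y + 3.95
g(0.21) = 2.80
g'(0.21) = 2.70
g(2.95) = -128.98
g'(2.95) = -161.84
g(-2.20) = -26.90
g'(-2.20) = 37.86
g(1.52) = -8.69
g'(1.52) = -29.33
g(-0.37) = 0.36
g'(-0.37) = 5.30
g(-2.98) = -74.88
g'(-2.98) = 91.02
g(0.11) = 2.49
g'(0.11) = 3.36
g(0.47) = 3.20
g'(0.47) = 0.21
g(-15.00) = -50007.16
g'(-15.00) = 13602.95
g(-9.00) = -6176.50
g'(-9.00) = 2817.35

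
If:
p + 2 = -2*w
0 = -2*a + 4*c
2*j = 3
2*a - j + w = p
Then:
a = -3*w/2 - 1/4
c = -3*w/4 - 1/8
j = 3/2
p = -2*w - 2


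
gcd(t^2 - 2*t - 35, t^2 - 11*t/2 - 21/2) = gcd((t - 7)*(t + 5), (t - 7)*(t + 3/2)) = t - 7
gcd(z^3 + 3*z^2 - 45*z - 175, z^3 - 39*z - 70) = z^2 - 2*z - 35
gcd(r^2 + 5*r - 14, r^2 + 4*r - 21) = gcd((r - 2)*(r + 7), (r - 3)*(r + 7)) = r + 7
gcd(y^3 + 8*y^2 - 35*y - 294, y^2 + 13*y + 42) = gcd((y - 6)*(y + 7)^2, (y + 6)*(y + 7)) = y + 7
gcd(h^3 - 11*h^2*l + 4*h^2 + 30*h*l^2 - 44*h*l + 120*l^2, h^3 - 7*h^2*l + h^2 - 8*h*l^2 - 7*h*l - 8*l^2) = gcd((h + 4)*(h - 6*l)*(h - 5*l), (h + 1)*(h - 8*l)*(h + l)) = 1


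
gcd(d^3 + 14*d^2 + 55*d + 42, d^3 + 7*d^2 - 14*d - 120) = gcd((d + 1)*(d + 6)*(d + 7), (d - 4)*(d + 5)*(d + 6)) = d + 6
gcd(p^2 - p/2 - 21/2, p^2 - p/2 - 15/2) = 1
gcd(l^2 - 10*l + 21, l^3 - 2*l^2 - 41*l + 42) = l - 7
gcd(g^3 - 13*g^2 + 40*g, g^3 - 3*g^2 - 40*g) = g^2 - 8*g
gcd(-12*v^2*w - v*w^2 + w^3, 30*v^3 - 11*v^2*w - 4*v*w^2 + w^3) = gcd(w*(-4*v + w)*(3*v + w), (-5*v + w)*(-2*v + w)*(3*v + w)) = 3*v + w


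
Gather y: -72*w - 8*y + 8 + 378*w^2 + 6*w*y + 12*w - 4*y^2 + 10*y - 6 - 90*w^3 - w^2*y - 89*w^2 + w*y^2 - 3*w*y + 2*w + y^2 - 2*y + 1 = -90*w^3 + 289*w^2 - 58*w + y^2*(w - 3) + y*(-w^2 + 3*w) + 3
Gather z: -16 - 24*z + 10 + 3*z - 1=-21*z - 7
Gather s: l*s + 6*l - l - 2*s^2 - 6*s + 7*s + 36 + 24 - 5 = 5*l - 2*s^2 + s*(l + 1) + 55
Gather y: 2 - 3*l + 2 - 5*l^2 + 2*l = -5*l^2 - l + 4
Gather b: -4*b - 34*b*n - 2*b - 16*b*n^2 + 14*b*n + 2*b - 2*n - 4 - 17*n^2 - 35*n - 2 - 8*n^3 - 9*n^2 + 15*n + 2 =b*(-16*n^2 - 20*n - 4) - 8*n^3 - 26*n^2 - 22*n - 4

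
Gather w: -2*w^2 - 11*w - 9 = -2*w^2 - 11*w - 9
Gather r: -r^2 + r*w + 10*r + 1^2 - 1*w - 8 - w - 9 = -r^2 + r*(w + 10) - 2*w - 16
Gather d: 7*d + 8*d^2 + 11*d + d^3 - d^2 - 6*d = d^3 + 7*d^2 + 12*d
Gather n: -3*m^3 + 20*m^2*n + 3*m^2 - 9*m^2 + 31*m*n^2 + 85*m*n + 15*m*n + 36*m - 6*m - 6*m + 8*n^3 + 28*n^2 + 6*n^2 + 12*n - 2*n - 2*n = -3*m^3 - 6*m^2 + 24*m + 8*n^3 + n^2*(31*m + 34) + n*(20*m^2 + 100*m + 8)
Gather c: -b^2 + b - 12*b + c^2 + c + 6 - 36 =-b^2 - 11*b + c^2 + c - 30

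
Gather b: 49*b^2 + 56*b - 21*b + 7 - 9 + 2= 49*b^2 + 35*b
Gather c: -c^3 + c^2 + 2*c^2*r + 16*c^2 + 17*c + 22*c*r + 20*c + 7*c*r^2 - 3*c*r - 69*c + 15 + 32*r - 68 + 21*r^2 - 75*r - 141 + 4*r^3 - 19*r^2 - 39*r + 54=-c^3 + c^2*(2*r + 17) + c*(7*r^2 + 19*r - 32) + 4*r^3 + 2*r^2 - 82*r - 140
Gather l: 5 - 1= 4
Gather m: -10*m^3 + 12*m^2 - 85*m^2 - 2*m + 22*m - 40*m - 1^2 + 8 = -10*m^3 - 73*m^2 - 20*m + 7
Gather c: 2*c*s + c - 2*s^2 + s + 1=c*(2*s + 1) - 2*s^2 + s + 1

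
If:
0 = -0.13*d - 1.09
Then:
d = -8.38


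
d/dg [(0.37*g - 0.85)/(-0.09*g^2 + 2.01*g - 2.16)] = (0.0333*g^2 - 0.153*g + 0.9093)/(0.0081*g^4 - 0.3618*g^3 + 4.4289*g^2 - 8.6832*g + 4.6656)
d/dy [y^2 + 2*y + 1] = 2*y + 2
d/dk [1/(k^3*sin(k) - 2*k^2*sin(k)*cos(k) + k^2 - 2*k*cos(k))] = (-k^3*cos(k) - 3*k^2*sin(k) + 2*k^2*cos(2*k) - 2*k*sin(k) + 2*k*sin(2*k) - 2*k + 2*cos(k))/(k^2*(k - 2*cos(k))^2*(k*sin(k) + 1)^2)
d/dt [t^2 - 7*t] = 2*t - 7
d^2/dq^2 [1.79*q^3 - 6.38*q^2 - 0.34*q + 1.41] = 10.74*q - 12.76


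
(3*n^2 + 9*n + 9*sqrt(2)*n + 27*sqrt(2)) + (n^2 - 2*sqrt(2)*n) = 4*n^2 + 9*n + 7*sqrt(2)*n + 27*sqrt(2)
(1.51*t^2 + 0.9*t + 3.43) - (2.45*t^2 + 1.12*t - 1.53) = -0.94*t^2 - 0.22*t + 4.96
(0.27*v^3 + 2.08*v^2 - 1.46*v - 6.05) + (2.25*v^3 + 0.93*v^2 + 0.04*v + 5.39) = 2.52*v^3 + 3.01*v^2 - 1.42*v - 0.66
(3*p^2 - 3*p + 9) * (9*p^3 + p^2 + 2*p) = 27*p^5 - 24*p^4 + 84*p^3 + 3*p^2 + 18*p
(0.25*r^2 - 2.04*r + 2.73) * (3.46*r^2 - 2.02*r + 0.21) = 0.865*r^4 - 7.5634*r^3 + 13.6191*r^2 - 5.943*r + 0.5733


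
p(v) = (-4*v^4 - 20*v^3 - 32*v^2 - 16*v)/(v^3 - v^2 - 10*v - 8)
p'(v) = (-3*v^2 + 2*v + 10)*(-4*v^4 - 20*v^3 - 32*v^2 - 16*v)/(v^3 - v^2 - 10*v - 8)^2 + (-16*v^3 - 60*v^2 - 64*v - 16)/(v^3 - v^2 - 10*v - 8) = 4*(-v^2 + 8*v + 8)/(v^2 - 8*v + 16)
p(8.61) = -79.26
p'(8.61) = 0.52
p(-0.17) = -0.30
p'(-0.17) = 1.52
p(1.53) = 8.75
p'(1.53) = 11.74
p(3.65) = 235.69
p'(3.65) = 779.67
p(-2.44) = 0.67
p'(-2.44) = -1.69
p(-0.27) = -0.44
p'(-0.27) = 1.27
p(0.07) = 0.15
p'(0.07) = 2.22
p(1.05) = 4.34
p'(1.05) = 7.03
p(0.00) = 0.00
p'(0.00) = 2.00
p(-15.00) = 41.05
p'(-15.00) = -3.73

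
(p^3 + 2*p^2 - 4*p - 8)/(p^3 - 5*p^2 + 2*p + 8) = (p^2 + 4*p + 4)/(p^2 - 3*p - 4)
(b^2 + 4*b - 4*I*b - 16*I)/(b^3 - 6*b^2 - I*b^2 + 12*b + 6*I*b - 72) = (b + 4)/(b^2 + 3*b*(-2 + I) - 18*I)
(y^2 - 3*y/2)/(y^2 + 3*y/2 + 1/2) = y*(2*y - 3)/(2*y^2 + 3*y + 1)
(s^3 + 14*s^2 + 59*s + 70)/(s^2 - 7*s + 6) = (s^3 + 14*s^2 + 59*s + 70)/(s^2 - 7*s + 6)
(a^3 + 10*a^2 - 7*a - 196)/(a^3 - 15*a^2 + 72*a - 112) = (a^2 + 14*a + 49)/(a^2 - 11*a + 28)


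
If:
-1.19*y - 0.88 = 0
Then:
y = -0.74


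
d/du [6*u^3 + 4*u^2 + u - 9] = 18*u^2 + 8*u + 1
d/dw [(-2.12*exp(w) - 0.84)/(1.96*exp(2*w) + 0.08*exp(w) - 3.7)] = (4.1552*exp(2*w) + 3.2928*exp(w) + 7.9112)*exp(w)/(3.8416*exp(4*w) + 0.3136*exp(3*w) - 14.4976*exp(2*w) - 0.592*exp(w) + 13.69)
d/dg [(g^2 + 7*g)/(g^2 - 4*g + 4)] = (-11*g - 14)/(g^3 - 6*g^2 + 12*g - 8)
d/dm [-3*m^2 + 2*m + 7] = 2 - 6*m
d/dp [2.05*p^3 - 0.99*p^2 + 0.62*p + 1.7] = 6.15*p^2 - 1.98*p + 0.62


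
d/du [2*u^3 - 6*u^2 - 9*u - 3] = 6*u^2 - 12*u - 9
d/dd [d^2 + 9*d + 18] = 2*d + 9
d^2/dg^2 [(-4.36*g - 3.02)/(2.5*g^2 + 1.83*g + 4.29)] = (-(4.36*g + 3.02)*(5.0*g + 1.83)*(10.0*g + 3.66) + (65.4*g + 31.0576)*(2.5*g^2 + 1.83*g + 4.29))/(2.5*g^2 + 1.83*g + 4.29)^3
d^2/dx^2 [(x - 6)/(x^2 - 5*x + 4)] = 2*((11 - 3*x)*(x^2 - 5*x + 4) + (x - 6)*(2*x - 5)^2)/(x^2 - 5*x + 4)^3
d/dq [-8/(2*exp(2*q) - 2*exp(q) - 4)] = (8*exp(q) - 4)*exp(q)/(-exp(2*q) + exp(q) + 2)^2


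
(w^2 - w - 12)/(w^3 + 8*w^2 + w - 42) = (w - 4)/(w^2 + 5*w - 14)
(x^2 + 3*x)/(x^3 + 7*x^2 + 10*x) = (x + 3)/(x^2 + 7*x + 10)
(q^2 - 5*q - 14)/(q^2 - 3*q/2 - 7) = 2*(q - 7)/(2*q - 7)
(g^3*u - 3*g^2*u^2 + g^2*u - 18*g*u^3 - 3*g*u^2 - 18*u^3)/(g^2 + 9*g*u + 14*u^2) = u*(g^3 - 3*g^2*u + g^2 - 18*g*u^2 - 3*g*u - 18*u^2)/(g^2 + 9*g*u + 14*u^2)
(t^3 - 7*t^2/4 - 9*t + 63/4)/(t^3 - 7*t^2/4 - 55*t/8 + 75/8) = 2*(4*t^2 + 5*t - 21)/(8*t^2 + 10*t - 25)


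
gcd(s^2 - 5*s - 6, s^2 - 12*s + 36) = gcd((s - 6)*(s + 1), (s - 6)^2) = s - 6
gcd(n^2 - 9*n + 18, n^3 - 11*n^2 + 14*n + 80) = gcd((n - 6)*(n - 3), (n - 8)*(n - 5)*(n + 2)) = 1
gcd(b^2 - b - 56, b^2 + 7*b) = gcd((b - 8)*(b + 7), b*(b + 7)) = b + 7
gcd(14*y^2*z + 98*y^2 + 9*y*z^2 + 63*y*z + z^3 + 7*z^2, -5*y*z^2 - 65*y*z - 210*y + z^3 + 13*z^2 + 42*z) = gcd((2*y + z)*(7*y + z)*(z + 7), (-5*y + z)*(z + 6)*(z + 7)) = z + 7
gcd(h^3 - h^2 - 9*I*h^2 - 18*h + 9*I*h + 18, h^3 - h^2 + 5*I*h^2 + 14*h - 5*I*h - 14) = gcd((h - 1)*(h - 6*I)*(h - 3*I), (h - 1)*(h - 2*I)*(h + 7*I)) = h - 1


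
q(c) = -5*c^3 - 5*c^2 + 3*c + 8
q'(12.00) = -2277.00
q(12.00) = -9316.00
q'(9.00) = -1302.00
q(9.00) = -4015.00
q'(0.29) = -1.16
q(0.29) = 8.33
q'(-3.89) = -185.08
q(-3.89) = 214.99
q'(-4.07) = -204.77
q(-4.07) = 250.06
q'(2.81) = -143.54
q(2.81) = -133.99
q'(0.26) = -0.61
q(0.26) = 8.35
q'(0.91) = -18.52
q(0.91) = 2.82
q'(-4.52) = -258.26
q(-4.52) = 354.02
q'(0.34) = -2.13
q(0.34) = 8.25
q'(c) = -15*c^2 - 10*c + 3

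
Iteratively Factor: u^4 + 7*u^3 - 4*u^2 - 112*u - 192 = (u + 4)*(u^3 + 3*u^2 - 16*u - 48) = (u + 3)*(u + 4)*(u^2 - 16) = (u + 3)*(u + 4)^2*(u - 4)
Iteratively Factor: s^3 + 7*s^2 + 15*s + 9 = (s + 1)*(s^2 + 6*s + 9) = (s + 1)*(s + 3)*(s + 3)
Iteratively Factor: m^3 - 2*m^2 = (m - 2)*(m^2) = m*(m - 2)*(m)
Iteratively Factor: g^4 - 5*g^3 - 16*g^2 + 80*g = (g)*(g^3 - 5*g^2 - 16*g + 80) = g*(g - 4)*(g^2 - g - 20) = g*(g - 5)*(g - 4)*(g + 4)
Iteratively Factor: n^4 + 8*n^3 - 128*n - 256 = (n + 4)*(n^3 + 4*n^2 - 16*n - 64) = (n + 4)^2*(n^2 - 16) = (n - 4)*(n + 4)^2*(n + 4)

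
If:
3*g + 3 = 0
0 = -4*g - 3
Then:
No Solution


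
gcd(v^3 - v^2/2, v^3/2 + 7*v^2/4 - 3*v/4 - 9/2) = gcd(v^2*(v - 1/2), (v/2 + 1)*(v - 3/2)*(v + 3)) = 1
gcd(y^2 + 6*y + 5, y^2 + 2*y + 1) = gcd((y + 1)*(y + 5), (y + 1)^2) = y + 1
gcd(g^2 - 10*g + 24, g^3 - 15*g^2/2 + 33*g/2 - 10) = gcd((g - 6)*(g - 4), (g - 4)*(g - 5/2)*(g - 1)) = g - 4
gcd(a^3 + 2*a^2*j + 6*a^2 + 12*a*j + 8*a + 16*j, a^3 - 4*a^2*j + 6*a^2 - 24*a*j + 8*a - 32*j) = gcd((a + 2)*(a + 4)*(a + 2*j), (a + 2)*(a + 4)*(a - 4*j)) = a^2 + 6*a + 8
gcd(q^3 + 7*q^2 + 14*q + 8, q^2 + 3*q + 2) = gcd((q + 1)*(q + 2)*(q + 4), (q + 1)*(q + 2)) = q^2 + 3*q + 2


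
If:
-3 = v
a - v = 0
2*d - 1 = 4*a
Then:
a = -3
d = -11/2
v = -3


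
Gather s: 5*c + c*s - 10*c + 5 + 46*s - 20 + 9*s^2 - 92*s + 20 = -5*c + 9*s^2 + s*(c - 46) + 5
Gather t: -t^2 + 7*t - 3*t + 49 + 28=-t^2 + 4*t + 77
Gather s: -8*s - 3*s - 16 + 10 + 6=-11*s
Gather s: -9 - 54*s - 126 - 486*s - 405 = -540*s - 540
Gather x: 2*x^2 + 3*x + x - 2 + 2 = 2*x^2 + 4*x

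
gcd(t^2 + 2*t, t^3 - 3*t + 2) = t + 2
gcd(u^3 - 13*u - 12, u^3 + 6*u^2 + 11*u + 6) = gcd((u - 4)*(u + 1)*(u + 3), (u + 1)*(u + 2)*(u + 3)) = u^2 + 4*u + 3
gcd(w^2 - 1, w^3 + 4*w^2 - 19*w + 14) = w - 1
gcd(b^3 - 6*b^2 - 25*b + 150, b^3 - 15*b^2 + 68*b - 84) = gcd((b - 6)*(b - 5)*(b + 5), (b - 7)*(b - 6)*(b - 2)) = b - 6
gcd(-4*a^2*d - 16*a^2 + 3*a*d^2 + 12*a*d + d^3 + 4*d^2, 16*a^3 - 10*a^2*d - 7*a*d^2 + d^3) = a - d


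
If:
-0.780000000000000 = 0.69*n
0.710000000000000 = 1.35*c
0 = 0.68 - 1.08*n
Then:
No Solution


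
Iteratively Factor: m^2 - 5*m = (m)*(m - 5)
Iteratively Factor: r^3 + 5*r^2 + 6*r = (r + 3)*(r^2 + 2*r) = r*(r + 3)*(r + 2)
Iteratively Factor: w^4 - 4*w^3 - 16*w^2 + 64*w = (w - 4)*(w^3 - 16*w) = (w - 4)^2*(w^2 + 4*w) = w*(w - 4)^2*(w + 4)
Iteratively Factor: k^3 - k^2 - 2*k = (k - 2)*(k^2 + k) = k*(k - 2)*(k + 1)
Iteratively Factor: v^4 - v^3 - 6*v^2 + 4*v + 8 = (v - 2)*(v^3 + v^2 - 4*v - 4) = (v - 2)^2*(v^2 + 3*v + 2) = (v - 2)^2*(v + 2)*(v + 1)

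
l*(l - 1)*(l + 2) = l^3 + l^2 - 2*l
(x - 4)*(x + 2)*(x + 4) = x^3 + 2*x^2 - 16*x - 32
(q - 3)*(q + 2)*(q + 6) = q^3 + 5*q^2 - 12*q - 36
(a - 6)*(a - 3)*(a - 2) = a^3 - 11*a^2 + 36*a - 36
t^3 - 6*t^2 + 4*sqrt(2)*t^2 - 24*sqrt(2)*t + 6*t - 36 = (t - 6)*(t + sqrt(2))*(t + 3*sqrt(2))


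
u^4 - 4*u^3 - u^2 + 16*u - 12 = (u - 3)*(u - 2)*(u - 1)*(u + 2)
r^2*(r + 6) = r^3 + 6*r^2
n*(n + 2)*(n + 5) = n^3 + 7*n^2 + 10*n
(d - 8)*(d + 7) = d^2 - d - 56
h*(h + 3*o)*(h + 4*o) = h^3 + 7*h^2*o + 12*h*o^2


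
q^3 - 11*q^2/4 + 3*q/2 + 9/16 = (q - 3/2)^2*(q + 1/4)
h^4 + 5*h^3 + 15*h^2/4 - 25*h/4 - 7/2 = (h - 1)*(h + 1/2)*(h + 2)*(h + 7/2)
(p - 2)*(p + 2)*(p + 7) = p^3 + 7*p^2 - 4*p - 28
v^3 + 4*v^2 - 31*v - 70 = (v - 5)*(v + 2)*(v + 7)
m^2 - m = m*(m - 1)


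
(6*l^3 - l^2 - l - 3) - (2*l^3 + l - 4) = 4*l^3 - l^2 - 2*l + 1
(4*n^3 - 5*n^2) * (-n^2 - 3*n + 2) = -4*n^5 - 7*n^4 + 23*n^3 - 10*n^2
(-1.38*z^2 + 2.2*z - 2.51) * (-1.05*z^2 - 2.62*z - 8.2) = 1.449*z^4 + 1.3056*z^3 + 8.1875*z^2 - 11.4638*z + 20.582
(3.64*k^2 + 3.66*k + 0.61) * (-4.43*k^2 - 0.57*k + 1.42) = -16.1252*k^4 - 18.2886*k^3 + 0.380300000000001*k^2 + 4.8495*k + 0.8662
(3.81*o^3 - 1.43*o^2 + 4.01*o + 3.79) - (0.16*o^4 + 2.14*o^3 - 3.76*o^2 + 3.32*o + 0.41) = -0.16*o^4 + 1.67*o^3 + 2.33*o^2 + 0.69*o + 3.38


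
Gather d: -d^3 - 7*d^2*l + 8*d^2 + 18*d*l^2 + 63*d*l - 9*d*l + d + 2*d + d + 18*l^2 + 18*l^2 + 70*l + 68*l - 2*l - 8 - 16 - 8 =-d^3 + d^2*(8 - 7*l) + d*(18*l^2 + 54*l + 4) + 36*l^2 + 136*l - 32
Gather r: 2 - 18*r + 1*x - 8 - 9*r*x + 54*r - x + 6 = r*(36 - 9*x)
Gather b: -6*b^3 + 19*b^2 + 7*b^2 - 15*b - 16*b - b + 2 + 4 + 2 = -6*b^3 + 26*b^2 - 32*b + 8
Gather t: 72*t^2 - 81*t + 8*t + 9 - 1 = 72*t^2 - 73*t + 8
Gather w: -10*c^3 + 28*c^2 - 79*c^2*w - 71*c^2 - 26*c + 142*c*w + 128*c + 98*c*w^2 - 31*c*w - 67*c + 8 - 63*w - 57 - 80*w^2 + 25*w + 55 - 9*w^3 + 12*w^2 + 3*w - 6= -10*c^3 - 43*c^2 + 35*c - 9*w^3 + w^2*(98*c - 68) + w*(-79*c^2 + 111*c - 35)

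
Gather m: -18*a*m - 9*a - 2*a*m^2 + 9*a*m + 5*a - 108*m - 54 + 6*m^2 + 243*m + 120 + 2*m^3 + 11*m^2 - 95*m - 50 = -4*a + 2*m^3 + m^2*(17 - 2*a) + m*(40 - 9*a) + 16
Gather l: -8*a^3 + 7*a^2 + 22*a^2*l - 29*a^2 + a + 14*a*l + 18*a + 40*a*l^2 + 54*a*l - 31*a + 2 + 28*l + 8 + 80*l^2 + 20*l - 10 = -8*a^3 - 22*a^2 - 12*a + l^2*(40*a + 80) + l*(22*a^2 + 68*a + 48)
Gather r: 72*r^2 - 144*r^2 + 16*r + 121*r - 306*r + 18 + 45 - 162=-72*r^2 - 169*r - 99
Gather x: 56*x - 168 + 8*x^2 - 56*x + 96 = 8*x^2 - 72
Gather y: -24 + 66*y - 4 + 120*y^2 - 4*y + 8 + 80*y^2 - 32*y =200*y^2 + 30*y - 20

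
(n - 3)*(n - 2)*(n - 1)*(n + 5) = n^4 - n^3 - 19*n^2 + 49*n - 30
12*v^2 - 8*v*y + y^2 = (-6*v + y)*(-2*v + y)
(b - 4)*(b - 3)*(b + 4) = b^3 - 3*b^2 - 16*b + 48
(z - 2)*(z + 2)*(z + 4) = z^3 + 4*z^2 - 4*z - 16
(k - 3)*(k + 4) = k^2 + k - 12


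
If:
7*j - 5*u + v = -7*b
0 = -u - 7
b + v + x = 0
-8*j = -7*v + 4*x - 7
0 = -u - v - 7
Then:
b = -47/12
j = -13/12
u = -7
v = 0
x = 47/12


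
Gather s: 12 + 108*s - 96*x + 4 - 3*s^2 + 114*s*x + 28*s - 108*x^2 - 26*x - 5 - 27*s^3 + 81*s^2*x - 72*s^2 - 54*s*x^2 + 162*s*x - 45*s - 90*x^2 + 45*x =-27*s^3 + s^2*(81*x - 75) + s*(-54*x^2 + 276*x + 91) - 198*x^2 - 77*x + 11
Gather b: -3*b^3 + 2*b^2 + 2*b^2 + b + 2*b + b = -3*b^3 + 4*b^2 + 4*b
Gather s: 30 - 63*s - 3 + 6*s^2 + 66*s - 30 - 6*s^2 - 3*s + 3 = 0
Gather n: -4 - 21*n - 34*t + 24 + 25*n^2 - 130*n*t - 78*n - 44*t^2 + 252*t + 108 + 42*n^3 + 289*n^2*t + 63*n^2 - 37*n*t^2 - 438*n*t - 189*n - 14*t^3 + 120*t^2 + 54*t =42*n^3 + n^2*(289*t + 88) + n*(-37*t^2 - 568*t - 288) - 14*t^3 + 76*t^2 + 272*t + 128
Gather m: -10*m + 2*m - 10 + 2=-8*m - 8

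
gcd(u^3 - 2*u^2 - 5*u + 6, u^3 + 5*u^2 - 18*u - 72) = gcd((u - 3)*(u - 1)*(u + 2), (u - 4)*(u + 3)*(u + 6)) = 1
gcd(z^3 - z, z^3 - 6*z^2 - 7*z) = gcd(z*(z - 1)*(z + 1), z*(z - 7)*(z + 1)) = z^2 + z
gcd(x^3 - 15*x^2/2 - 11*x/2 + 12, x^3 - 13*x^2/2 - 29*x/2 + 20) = x^2 - 9*x + 8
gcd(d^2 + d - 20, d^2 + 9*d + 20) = d + 5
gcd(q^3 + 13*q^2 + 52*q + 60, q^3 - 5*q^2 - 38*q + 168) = q + 6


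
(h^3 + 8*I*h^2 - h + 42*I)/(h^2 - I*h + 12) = (h^2 + 5*I*h + 14)/(h - 4*I)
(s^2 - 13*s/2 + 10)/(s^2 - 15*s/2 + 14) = (2*s - 5)/(2*s - 7)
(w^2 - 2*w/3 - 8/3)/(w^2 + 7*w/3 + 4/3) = (w - 2)/(w + 1)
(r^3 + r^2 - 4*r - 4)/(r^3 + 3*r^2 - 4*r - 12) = (r + 1)/(r + 3)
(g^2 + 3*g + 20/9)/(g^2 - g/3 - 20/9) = (3*g + 5)/(3*g - 5)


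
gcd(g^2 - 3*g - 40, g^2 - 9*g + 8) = g - 8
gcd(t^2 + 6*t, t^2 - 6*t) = t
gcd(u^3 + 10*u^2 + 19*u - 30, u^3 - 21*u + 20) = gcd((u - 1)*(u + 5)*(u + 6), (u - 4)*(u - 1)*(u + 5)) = u^2 + 4*u - 5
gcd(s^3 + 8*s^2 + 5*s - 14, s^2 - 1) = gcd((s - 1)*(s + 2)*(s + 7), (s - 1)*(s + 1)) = s - 1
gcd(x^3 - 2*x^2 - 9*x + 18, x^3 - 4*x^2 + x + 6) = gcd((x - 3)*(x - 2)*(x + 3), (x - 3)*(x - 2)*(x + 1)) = x^2 - 5*x + 6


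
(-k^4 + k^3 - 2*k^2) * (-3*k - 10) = 3*k^5 + 7*k^4 - 4*k^3 + 20*k^2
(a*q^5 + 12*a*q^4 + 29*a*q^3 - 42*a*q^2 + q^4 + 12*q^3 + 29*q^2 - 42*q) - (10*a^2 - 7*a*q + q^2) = -10*a^2 + a*q^5 + 12*a*q^4 + 29*a*q^3 - 42*a*q^2 + 7*a*q + q^4 + 12*q^3 + 28*q^2 - 42*q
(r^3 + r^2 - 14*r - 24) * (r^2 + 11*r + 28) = r^5 + 12*r^4 + 25*r^3 - 150*r^2 - 656*r - 672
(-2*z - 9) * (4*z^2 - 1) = -8*z^3 - 36*z^2 + 2*z + 9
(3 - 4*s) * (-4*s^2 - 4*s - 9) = 16*s^3 + 4*s^2 + 24*s - 27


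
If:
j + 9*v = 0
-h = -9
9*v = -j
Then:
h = 9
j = -9*v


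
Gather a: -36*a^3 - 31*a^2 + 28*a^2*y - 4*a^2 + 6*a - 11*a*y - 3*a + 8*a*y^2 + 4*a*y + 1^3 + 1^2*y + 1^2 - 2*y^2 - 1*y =-36*a^3 + a^2*(28*y - 35) + a*(8*y^2 - 7*y + 3) - 2*y^2 + 2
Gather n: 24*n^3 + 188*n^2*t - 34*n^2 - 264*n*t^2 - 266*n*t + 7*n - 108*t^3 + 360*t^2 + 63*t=24*n^3 + n^2*(188*t - 34) + n*(-264*t^2 - 266*t + 7) - 108*t^3 + 360*t^2 + 63*t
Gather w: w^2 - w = w^2 - w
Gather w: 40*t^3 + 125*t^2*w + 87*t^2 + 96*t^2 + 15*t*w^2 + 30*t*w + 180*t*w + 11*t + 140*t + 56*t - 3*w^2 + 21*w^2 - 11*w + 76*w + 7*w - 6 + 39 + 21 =40*t^3 + 183*t^2 + 207*t + w^2*(15*t + 18) + w*(125*t^2 + 210*t + 72) + 54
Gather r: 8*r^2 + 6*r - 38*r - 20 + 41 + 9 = 8*r^2 - 32*r + 30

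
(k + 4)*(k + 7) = k^2 + 11*k + 28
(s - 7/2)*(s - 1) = s^2 - 9*s/2 + 7/2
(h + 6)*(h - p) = h^2 - h*p + 6*h - 6*p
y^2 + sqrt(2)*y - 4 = (y - sqrt(2))*(y + 2*sqrt(2))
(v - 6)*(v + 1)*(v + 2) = v^3 - 3*v^2 - 16*v - 12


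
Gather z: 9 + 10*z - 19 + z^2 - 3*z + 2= z^2 + 7*z - 8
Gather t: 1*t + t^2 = t^2 + t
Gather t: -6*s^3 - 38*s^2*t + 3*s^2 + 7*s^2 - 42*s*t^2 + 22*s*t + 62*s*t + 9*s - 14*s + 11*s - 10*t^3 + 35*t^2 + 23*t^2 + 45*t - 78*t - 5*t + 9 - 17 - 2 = -6*s^3 + 10*s^2 + 6*s - 10*t^3 + t^2*(58 - 42*s) + t*(-38*s^2 + 84*s - 38) - 10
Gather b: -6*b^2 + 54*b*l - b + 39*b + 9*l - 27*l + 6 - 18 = -6*b^2 + b*(54*l + 38) - 18*l - 12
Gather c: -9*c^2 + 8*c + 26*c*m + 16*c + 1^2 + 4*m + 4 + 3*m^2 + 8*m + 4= -9*c^2 + c*(26*m + 24) + 3*m^2 + 12*m + 9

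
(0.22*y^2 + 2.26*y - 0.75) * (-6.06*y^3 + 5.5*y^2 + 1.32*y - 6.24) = -1.3332*y^5 - 12.4856*y^4 + 17.2654*y^3 - 2.5146*y^2 - 15.0924*y + 4.68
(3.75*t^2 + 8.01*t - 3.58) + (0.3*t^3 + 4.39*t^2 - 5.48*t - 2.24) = 0.3*t^3 + 8.14*t^2 + 2.53*t - 5.82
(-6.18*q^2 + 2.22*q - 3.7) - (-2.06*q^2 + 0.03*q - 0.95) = -4.12*q^2 + 2.19*q - 2.75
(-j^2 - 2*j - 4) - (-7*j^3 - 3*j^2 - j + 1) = 7*j^3 + 2*j^2 - j - 5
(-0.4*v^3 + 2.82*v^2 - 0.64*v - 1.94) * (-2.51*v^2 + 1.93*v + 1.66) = 1.004*v^5 - 7.8502*v^4 + 6.385*v^3 + 8.3154*v^2 - 4.8066*v - 3.2204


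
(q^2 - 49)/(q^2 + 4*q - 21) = (q - 7)/(q - 3)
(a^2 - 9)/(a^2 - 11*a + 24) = (a + 3)/(a - 8)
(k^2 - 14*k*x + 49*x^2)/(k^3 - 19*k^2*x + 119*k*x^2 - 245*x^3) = 1/(k - 5*x)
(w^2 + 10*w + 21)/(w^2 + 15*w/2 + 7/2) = 2*(w + 3)/(2*w + 1)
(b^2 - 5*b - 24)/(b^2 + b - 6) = (b - 8)/(b - 2)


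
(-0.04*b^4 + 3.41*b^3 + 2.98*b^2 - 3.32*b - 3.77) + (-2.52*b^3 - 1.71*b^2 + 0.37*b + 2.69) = -0.04*b^4 + 0.89*b^3 + 1.27*b^2 - 2.95*b - 1.08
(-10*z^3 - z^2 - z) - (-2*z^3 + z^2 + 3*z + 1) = -8*z^3 - 2*z^2 - 4*z - 1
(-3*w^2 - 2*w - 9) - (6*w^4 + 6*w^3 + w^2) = -6*w^4 - 6*w^3 - 4*w^2 - 2*w - 9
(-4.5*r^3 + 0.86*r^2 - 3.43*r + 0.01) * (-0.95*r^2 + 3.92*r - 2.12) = 4.275*r^5 - 18.457*r^4 + 16.1697*r^3 - 15.2783*r^2 + 7.3108*r - 0.0212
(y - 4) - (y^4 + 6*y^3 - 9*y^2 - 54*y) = -y^4 - 6*y^3 + 9*y^2 + 55*y - 4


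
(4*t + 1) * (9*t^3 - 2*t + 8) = 36*t^4 + 9*t^3 - 8*t^2 + 30*t + 8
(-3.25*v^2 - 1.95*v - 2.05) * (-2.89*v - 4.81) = 9.3925*v^3 + 21.268*v^2 + 15.304*v + 9.8605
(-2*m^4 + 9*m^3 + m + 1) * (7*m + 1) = -14*m^5 + 61*m^4 + 9*m^3 + 7*m^2 + 8*m + 1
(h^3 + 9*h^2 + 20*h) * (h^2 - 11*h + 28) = h^5 - 2*h^4 - 51*h^3 + 32*h^2 + 560*h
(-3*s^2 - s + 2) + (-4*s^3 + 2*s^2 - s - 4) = -4*s^3 - s^2 - 2*s - 2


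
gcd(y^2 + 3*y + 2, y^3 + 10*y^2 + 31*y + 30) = y + 2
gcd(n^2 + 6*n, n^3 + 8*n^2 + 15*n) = n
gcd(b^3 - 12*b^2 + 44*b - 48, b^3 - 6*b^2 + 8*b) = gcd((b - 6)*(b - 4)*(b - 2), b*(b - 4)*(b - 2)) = b^2 - 6*b + 8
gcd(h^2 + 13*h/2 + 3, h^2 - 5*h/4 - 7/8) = h + 1/2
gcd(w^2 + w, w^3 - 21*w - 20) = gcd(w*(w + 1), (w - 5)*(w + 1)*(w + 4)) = w + 1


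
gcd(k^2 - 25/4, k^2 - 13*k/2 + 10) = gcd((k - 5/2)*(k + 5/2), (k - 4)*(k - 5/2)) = k - 5/2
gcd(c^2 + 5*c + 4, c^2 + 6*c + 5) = c + 1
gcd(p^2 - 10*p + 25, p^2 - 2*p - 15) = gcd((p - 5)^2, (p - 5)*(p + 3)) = p - 5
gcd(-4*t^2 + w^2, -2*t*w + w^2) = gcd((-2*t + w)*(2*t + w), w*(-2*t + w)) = 2*t - w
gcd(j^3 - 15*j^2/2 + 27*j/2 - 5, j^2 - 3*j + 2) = j - 2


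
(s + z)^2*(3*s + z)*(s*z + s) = 3*s^4*z + 3*s^4 + 7*s^3*z^2 + 7*s^3*z + 5*s^2*z^3 + 5*s^2*z^2 + s*z^4 + s*z^3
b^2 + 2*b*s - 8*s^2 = (b - 2*s)*(b + 4*s)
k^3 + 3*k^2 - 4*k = k*(k - 1)*(k + 4)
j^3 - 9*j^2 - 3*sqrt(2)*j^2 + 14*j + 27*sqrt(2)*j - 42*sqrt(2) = (j - 7)*(j - 2)*(j - 3*sqrt(2))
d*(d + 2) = d^2 + 2*d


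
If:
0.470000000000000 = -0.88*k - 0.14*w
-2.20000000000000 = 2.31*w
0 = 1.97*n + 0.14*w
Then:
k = -0.38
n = 0.07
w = -0.95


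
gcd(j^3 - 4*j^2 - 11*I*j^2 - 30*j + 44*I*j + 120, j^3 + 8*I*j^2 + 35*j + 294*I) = j - 6*I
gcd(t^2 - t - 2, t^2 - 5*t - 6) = t + 1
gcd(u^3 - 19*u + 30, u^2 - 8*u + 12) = u - 2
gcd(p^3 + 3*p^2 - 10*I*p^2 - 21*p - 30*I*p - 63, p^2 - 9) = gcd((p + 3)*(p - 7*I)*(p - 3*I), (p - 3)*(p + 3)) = p + 3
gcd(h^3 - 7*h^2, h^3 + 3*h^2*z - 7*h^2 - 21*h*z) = h^2 - 7*h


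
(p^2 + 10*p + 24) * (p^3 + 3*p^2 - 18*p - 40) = p^5 + 13*p^4 + 36*p^3 - 148*p^2 - 832*p - 960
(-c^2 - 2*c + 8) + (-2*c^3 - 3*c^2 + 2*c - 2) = -2*c^3 - 4*c^2 + 6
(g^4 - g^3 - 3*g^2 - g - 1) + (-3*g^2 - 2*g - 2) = g^4 - g^3 - 6*g^2 - 3*g - 3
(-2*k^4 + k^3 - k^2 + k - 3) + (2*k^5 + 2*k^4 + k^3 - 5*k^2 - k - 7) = 2*k^5 + 2*k^3 - 6*k^2 - 10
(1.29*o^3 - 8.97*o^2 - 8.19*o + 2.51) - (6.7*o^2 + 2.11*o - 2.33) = 1.29*o^3 - 15.67*o^2 - 10.3*o + 4.84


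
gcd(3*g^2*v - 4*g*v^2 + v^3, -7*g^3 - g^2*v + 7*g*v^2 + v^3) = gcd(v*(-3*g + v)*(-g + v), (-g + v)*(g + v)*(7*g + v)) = -g + v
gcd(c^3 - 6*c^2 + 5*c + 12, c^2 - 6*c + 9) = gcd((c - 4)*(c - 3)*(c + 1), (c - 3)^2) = c - 3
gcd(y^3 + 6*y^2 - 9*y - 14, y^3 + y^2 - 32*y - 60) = 1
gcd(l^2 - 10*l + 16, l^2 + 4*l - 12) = l - 2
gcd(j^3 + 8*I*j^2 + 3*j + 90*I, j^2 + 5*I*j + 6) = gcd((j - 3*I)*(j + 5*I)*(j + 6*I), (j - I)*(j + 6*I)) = j + 6*I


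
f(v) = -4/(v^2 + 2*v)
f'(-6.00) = -0.07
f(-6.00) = -0.17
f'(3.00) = 0.14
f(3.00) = -0.27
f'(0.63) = 4.75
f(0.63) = -2.41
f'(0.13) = 117.90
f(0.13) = -14.45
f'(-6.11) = -0.06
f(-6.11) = -0.16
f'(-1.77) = -37.17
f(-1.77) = 9.83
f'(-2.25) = -31.60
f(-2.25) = -7.11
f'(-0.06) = 555.02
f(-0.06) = 34.36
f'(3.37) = 0.11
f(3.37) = -0.22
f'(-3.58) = -0.65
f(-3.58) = -0.71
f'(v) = -4*(-2*v - 2)/(v^2 + 2*v)^2 = 8*(v + 1)/(v^2*(v + 2)^2)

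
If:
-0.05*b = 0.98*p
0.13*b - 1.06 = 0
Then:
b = 8.15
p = -0.42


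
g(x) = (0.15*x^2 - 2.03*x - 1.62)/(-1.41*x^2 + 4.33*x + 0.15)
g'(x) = (0.3*x - 2.03)/(-1.41*x^2 + 4.33*x + 0.15) + (2.82*x - 4.33)*(0.15*x^2 - 2.03*x - 1.62)/(-1.41*x^2 + 4.33*x + 0.15)^2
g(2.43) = -2.42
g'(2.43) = -3.15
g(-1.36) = -0.17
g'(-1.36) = 0.13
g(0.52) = -1.30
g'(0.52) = 0.92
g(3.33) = 6.30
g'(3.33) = -28.92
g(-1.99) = -0.21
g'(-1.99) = 0.04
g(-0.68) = 0.05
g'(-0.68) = 0.74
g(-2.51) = -0.23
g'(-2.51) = 0.01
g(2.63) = -3.32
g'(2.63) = -6.43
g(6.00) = 0.34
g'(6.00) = -0.16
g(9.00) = 0.10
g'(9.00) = -0.04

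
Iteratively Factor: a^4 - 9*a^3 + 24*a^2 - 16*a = (a)*(a^3 - 9*a^2 + 24*a - 16) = a*(a - 4)*(a^2 - 5*a + 4) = a*(a - 4)^2*(a - 1)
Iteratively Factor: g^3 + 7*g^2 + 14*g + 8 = (g + 4)*(g^2 + 3*g + 2) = (g + 2)*(g + 4)*(g + 1)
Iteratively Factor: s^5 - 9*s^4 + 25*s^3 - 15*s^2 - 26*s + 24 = (s - 4)*(s^4 - 5*s^3 + 5*s^2 + 5*s - 6) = (s - 4)*(s - 1)*(s^3 - 4*s^2 + s + 6) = (s - 4)*(s - 1)*(s + 1)*(s^2 - 5*s + 6) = (s - 4)*(s - 2)*(s - 1)*(s + 1)*(s - 3)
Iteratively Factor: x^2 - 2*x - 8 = (x - 4)*(x + 2)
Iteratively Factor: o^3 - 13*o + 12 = (o + 4)*(o^2 - 4*o + 3) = (o - 3)*(o + 4)*(o - 1)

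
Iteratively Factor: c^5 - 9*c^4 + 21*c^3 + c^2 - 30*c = (c - 2)*(c^4 - 7*c^3 + 7*c^2 + 15*c) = (c - 2)*(c + 1)*(c^3 - 8*c^2 + 15*c) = c*(c - 2)*(c + 1)*(c^2 - 8*c + 15) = c*(c - 5)*(c - 2)*(c + 1)*(c - 3)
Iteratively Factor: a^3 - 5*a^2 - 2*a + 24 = (a - 3)*(a^2 - 2*a - 8) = (a - 3)*(a + 2)*(a - 4)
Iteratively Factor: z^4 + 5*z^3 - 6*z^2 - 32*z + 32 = (z + 4)*(z^3 + z^2 - 10*z + 8) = (z - 2)*(z + 4)*(z^2 + 3*z - 4) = (z - 2)*(z - 1)*(z + 4)*(z + 4)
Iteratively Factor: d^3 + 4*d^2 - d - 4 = (d + 1)*(d^2 + 3*d - 4) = (d - 1)*(d + 1)*(d + 4)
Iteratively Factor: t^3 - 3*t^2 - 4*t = (t + 1)*(t^2 - 4*t) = (t - 4)*(t + 1)*(t)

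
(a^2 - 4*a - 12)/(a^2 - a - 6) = (a - 6)/(a - 3)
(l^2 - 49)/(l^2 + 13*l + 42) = (l - 7)/(l + 6)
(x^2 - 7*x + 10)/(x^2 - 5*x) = (x - 2)/x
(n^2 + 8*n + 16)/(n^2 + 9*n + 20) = (n + 4)/(n + 5)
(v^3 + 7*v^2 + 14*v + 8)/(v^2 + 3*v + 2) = v + 4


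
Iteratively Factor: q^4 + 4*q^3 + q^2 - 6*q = (q - 1)*(q^3 + 5*q^2 + 6*q) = (q - 1)*(q + 3)*(q^2 + 2*q) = (q - 1)*(q + 2)*(q + 3)*(q)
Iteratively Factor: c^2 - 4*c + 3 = (c - 1)*(c - 3)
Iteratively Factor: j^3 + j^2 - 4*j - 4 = (j + 1)*(j^2 - 4) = (j + 1)*(j + 2)*(j - 2)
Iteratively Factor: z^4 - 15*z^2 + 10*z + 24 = (z - 2)*(z^3 + 2*z^2 - 11*z - 12) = (z - 2)*(z + 4)*(z^2 - 2*z - 3) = (z - 3)*(z - 2)*(z + 4)*(z + 1)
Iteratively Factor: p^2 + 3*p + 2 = (p + 2)*(p + 1)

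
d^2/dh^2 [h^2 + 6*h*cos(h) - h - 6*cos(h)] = -6*h*cos(h) - 12*sin(h) + 6*cos(h) + 2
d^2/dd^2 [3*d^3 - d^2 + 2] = 18*d - 2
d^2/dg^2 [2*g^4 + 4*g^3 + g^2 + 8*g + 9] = 24*g^2 + 24*g + 2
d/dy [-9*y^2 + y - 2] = 1 - 18*y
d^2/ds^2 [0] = 0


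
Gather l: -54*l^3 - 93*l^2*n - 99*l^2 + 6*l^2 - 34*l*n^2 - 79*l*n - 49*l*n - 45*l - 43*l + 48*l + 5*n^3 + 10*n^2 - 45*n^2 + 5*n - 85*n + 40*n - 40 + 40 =-54*l^3 + l^2*(-93*n - 93) + l*(-34*n^2 - 128*n - 40) + 5*n^3 - 35*n^2 - 40*n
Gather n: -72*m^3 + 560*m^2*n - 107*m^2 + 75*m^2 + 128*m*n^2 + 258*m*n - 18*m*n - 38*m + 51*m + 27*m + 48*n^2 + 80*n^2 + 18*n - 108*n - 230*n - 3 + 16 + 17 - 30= -72*m^3 - 32*m^2 + 40*m + n^2*(128*m + 128) + n*(560*m^2 + 240*m - 320)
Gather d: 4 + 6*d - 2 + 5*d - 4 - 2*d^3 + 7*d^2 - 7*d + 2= -2*d^3 + 7*d^2 + 4*d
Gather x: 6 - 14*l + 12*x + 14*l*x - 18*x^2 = -14*l - 18*x^2 + x*(14*l + 12) + 6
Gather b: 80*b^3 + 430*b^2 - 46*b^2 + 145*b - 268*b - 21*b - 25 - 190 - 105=80*b^3 + 384*b^2 - 144*b - 320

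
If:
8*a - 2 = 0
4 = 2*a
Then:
No Solution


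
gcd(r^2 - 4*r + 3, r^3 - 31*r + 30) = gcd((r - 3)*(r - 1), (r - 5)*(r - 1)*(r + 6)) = r - 1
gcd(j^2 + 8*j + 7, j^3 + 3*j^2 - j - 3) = j + 1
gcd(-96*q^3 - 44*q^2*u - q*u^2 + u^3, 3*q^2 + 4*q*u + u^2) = 3*q + u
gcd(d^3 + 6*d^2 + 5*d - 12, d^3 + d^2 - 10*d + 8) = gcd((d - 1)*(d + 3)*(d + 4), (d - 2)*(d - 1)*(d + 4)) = d^2 + 3*d - 4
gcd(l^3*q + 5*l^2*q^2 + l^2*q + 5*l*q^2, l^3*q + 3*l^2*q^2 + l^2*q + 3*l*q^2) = l^2*q + l*q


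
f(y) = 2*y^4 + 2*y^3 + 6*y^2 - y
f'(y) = 8*y^3 + 6*y^2 + 12*y - 1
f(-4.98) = 1136.89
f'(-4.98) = -900.01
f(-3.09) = 183.70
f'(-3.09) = -216.82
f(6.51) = 4391.71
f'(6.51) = 2538.56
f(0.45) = 1.03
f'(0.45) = 6.34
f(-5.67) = 1901.10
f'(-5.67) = -1334.42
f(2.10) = 81.78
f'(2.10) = 124.75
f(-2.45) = 81.11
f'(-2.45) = -112.03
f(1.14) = 13.00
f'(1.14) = 32.33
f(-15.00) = 95865.00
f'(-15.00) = -25831.00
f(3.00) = 267.00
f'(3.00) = 305.00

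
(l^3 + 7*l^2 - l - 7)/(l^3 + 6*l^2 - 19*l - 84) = (l^2 - 1)/(l^2 - l - 12)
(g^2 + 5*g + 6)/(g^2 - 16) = (g^2 + 5*g + 6)/(g^2 - 16)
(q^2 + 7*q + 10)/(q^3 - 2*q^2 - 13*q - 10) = (q + 5)/(q^2 - 4*q - 5)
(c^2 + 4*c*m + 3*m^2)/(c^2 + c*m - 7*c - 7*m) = (c + 3*m)/(c - 7)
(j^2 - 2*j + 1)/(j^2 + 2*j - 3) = (j - 1)/(j + 3)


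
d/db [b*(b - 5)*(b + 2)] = 3*b^2 - 6*b - 10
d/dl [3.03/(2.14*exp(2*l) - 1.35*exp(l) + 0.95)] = (4.0905 - 12.9684*exp(l))*exp(l)/(2.14*exp(2*l) - 1.35*exp(l) + 0.95)^2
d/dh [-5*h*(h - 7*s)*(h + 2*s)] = -15*h^2 + 50*h*s + 70*s^2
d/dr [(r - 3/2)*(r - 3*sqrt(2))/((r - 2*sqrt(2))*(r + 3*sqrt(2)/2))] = (3*r^2 + 5*sqrt(2)*r^2 - 18*sqrt(2)*r - 24*r + 27 + 36*sqrt(2))/(2*r^4 - 2*sqrt(2)*r^3 - 23*r^2 + 12*sqrt(2)*r + 72)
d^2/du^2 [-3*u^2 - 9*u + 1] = -6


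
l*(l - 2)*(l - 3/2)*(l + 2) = l^4 - 3*l^3/2 - 4*l^2 + 6*l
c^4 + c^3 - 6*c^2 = c^2*(c - 2)*(c + 3)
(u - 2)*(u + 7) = u^2 + 5*u - 14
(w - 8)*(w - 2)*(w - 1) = w^3 - 11*w^2 + 26*w - 16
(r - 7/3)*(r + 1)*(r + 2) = r^3 + 2*r^2/3 - 5*r - 14/3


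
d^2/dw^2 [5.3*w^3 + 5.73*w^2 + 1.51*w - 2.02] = 31.8*w + 11.46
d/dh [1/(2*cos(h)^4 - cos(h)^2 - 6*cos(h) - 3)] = 2*(2*cos(h) + cos(3*h) - 3)*sin(h)/(-2*cos(h)^4 + cos(h)^2 + 6*cos(h) + 3)^2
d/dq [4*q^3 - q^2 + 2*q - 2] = 12*q^2 - 2*q + 2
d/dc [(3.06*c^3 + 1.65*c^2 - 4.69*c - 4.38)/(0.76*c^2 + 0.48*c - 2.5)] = (2.3256*c^4 + 2.9376*c^3 - 18.5936*c^2 - 1.5924*c + 13.8274)/(0.5776*c^4 + 0.7296*c^3 - 3.5696*c^2 - 2.4*c + 6.25)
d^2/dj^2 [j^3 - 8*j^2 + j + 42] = 6*j - 16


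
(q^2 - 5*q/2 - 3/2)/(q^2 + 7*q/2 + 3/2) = (q - 3)/(q + 3)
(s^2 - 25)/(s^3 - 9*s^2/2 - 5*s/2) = 2*(s + 5)/(s*(2*s + 1))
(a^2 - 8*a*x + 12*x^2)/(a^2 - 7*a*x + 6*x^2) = (-a + 2*x)/(-a + x)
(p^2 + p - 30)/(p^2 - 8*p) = (p^2 + p - 30)/(p*(p - 8))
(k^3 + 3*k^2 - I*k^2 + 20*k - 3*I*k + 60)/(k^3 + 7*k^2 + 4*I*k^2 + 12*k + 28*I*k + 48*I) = (k - 5*I)/(k + 4)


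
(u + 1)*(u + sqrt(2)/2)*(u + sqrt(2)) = u^3 + u^2 + 3*sqrt(2)*u^2/2 + u + 3*sqrt(2)*u/2 + 1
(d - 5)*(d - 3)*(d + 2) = d^3 - 6*d^2 - d + 30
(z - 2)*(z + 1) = z^2 - z - 2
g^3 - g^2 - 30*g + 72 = (g - 4)*(g - 3)*(g + 6)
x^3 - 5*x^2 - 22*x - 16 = (x - 8)*(x + 1)*(x + 2)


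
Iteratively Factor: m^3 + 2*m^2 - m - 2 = (m - 1)*(m^2 + 3*m + 2) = (m - 1)*(m + 2)*(m + 1)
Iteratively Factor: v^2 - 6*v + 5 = (v - 5)*(v - 1)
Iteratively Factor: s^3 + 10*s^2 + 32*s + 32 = (s + 2)*(s^2 + 8*s + 16) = (s + 2)*(s + 4)*(s + 4)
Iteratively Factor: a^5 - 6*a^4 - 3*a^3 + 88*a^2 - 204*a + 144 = (a - 3)*(a^4 - 3*a^3 - 12*a^2 + 52*a - 48) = (a - 3)^2*(a^3 - 12*a + 16) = (a - 3)^2*(a + 4)*(a^2 - 4*a + 4) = (a - 3)^2*(a - 2)*(a + 4)*(a - 2)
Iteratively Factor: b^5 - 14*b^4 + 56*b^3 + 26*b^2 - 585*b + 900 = (b - 3)*(b^4 - 11*b^3 + 23*b^2 + 95*b - 300) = (b - 3)*(b + 3)*(b^3 - 14*b^2 + 65*b - 100) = (b - 5)*(b - 3)*(b + 3)*(b^2 - 9*b + 20) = (b - 5)^2*(b - 3)*(b + 3)*(b - 4)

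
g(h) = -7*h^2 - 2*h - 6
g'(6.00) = -86.00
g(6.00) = -270.00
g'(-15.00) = 208.00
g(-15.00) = -1551.00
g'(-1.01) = 12.14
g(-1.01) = -11.12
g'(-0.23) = 1.22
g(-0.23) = -5.91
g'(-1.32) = 16.48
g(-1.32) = -15.56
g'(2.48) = -36.72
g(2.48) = -54.01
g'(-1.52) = 19.28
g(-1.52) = -19.13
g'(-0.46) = 4.44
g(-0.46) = -6.56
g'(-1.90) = 24.60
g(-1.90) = -27.47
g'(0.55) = -9.70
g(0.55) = -9.22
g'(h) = -14*h - 2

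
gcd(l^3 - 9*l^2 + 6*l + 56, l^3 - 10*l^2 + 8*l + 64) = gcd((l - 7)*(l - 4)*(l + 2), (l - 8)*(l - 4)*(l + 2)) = l^2 - 2*l - 8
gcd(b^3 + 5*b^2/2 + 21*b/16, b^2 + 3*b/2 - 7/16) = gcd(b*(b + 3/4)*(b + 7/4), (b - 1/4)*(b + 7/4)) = b + 7/4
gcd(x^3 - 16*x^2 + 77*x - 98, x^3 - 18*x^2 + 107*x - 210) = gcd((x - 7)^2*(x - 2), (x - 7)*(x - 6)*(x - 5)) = x - 7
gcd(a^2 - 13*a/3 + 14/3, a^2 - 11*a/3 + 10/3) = a - 2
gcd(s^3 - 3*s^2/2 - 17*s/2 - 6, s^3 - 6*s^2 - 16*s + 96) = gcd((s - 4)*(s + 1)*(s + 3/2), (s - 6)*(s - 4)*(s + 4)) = s - 4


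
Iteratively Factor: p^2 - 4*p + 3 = (p - 1)*(p - 3)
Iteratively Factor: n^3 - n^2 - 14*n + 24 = (n - 3)*(n^2 + 2*n - 8) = (n - 3)*(n + 4)*(n - 2)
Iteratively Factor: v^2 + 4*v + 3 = (v + 3)*(v + 1)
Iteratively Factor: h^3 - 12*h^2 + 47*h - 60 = (h - 4)*(h^2 - 8*h + 15) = (h - 5)*(h - 4)*(h - 3)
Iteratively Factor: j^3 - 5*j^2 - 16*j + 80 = (j + 4)*(j^2 - 9*j + 20) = (j - 5)*(j + 4)*(j - 4)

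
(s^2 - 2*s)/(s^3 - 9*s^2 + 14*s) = 1/(s - 7)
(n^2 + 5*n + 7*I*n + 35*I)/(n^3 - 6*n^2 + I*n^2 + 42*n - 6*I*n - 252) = (n + 5)/(n^2 - 6*n*(1 + I) + 36*I)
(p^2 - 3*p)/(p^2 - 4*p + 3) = p/(p - 1)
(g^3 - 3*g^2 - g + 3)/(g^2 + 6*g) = (g^3 - 3*g^2 - g + 3)/(g*(g + 6))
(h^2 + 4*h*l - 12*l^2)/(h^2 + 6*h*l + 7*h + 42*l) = (h - 2*l)/(h + 7)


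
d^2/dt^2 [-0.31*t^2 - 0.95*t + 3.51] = -0.620000000000000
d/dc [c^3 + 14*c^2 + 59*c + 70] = 3*c^2 + 28*c + 59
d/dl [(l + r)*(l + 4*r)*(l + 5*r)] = 3*l^2 + 20*l*r + 29*r^2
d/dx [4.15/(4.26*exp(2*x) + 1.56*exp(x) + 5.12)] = (-35.358*exp(x) - 6.474)*exp(x)/(4.26*exp(2*x) + 1.56*exp(x) + 5.12)^2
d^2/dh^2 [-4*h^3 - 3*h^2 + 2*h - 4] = -24*h - 6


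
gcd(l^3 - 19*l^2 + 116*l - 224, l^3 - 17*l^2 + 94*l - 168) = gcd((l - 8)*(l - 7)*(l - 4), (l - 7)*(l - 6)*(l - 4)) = l^2 - 11*l + 28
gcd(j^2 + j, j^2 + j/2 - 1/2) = j + 1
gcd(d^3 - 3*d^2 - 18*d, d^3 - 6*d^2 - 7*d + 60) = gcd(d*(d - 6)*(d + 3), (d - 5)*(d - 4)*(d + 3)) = d + 3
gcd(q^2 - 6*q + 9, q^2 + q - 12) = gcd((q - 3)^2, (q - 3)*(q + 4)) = q - 3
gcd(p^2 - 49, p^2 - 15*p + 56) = p - 7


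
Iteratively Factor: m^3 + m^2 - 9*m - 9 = (m + 1)*(m^2 - 9) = (m + 1)*(m + 3)*(m - 3)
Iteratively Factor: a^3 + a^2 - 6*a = (a)*(a^2 + a - 6) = a*(a - 2)*(a + 3)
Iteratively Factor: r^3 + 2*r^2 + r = (r)*(r^2 + 2*r + 1) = r*(r + 1)*(r + 1)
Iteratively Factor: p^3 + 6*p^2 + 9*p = (p + 3)*(p^2 + 3*p) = p*(p + 3)*(p + 3)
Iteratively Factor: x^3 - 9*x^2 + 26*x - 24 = (x - 3)*(x^2 - 6*x + 8) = (x - 3)*(x - 2)*(x - 4)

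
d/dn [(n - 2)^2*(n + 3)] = (n - 2)*(3*n + 4)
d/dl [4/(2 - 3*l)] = 12/(3*l - 2)^2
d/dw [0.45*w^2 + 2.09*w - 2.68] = 0.9*w + 2.09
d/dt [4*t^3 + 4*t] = 12*t^2 + 4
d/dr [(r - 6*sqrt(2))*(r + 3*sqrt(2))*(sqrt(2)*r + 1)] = 3*sqrt(2)*r^2 - 10*r - 39*sqrt(2)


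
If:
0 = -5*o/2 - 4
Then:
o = -8/5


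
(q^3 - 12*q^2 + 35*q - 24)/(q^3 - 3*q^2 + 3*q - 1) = (q^2 - 11*q + 24)/(q^2 - 2*q + 1)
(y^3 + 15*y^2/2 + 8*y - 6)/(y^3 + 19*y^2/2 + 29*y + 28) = (2*y^2 + 11*y - 6)/(2*y^2 + 15*y + 28)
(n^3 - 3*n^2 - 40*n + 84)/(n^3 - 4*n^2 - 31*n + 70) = (n + 6)/(n + 5)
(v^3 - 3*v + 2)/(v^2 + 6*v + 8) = (v^2 - 2*v + 1)/(v + 4)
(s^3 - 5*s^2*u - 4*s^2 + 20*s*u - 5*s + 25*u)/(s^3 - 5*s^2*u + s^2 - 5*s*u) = (s - 5)/s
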